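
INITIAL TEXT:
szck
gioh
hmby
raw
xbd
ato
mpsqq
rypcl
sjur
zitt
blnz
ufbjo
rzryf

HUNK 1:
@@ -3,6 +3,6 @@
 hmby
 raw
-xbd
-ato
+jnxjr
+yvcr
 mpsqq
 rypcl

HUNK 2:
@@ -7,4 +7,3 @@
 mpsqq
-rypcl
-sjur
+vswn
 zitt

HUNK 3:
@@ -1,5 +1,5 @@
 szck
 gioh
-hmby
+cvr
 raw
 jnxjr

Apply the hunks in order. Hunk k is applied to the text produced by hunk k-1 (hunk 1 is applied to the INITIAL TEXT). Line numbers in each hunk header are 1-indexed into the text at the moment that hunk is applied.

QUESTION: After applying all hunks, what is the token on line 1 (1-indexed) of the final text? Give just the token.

Answer: szck

Derivation:
Hunk 1: at line 3 remove [xbd,ato] add [jnxjr,yvcr] -> 13 lines: szck gioh hmby raw jnxjr yvcr mpsqq rypcl sjur zitt blnz ufbjo rzryf
Hunk 2: at line 7 remove [rypcl,sjur] add [vswn] -> 12 lines: szck gioh hmby raw jnxjr yvcr mpsqq vswn zitt blnz ufbjo rzryf
Hunk 3: at line 1 remove [hmby] add [cvr] -> 12 lines: szck gioh cvr raw jnxjr yvcr mpsqq vswn zitt blnz ufbjo rzryf
Final line 1: szck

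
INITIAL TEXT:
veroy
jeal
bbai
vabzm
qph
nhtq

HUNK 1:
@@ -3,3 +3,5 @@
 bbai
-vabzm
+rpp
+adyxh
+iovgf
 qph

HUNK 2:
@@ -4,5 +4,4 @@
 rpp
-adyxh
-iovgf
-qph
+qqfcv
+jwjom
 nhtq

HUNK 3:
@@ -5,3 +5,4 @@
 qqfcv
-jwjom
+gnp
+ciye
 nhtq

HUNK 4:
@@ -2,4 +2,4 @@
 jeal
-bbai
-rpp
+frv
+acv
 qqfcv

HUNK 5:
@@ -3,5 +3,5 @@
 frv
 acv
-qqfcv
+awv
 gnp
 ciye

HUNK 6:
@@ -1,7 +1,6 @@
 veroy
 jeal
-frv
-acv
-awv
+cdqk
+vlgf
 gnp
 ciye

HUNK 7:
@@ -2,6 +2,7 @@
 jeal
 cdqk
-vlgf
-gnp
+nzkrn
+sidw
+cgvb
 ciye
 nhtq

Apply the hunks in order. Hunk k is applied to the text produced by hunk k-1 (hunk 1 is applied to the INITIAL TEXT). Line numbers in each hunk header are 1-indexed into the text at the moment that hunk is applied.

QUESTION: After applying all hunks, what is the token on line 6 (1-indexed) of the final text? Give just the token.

Hunk 1: at line 3 remove [vabzm] add [rpp,adyxh,iovgf] -> 8 lines: veroy jeal bbai rpp adyxh iovgf qph nhtq
Hunk 2: at line 4 remove [adyxh,iovgf,qph] add [qqfcv,jwjom] -> 7 lines: veroy jeal bbai rpp qqfcv jwjom nhtq
Hunk 3: at line 5 remove [jwjom] add [gnp,ciye] -> 8 lines: veroy jeal bbai rpp qqfcv gnp ciye nhtq
Hunk 4: at line 2 remove [bbai,rpp] add [frv,acv] -> 8 lines: veroy jeal frv acv qqfcv gnp ciye nhtq
Hunk 5: at line 3 remove [qqfcv] add [awv] -> 8 lines: veroy jeal frv acv awv gnp ciye nhtq
Hunk 6: at line 1 remove [frv,acv,awv] add [cdqk,vlgf] -> 7 lines: veroy jeal cdqk vlgf gnp ciye nhtq
Hunk 7: at line 2 remove [vlgf,gnp] add [nzkrn,sidw,cgvb] -> 8 lines: veroy jeal cdqk nzkrn sidw cgvb ciye nhtq
Final line 6: cgvb

Answer: cgvb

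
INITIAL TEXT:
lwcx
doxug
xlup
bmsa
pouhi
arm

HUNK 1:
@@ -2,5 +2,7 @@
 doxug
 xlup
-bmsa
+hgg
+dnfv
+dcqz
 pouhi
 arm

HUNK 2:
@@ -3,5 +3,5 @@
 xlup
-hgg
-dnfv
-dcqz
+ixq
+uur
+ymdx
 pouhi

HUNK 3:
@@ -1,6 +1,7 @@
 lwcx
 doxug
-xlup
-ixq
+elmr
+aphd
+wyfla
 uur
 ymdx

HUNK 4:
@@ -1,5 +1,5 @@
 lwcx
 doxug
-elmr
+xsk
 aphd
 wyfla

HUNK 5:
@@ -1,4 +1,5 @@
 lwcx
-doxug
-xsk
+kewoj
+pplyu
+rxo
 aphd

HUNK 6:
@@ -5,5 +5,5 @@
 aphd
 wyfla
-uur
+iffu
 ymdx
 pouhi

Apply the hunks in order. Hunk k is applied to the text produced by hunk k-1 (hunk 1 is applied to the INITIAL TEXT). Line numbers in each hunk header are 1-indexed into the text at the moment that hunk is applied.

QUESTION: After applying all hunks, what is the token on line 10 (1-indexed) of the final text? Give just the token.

Hunk 1: at line 2 remove [bmsa] add [hgg,dnfv,dcqz] -> 8 lines: lwcx doxug xlup hgg dnfv dcqz pouhi arm
Hunk 2: at line 3 remove [hgg,dnfv,dcqz] add [ixq,uur,ymdx] -> 8 lines: lwcx doxug xlup ixq uur ymdx pouhi arm
Hunk 3: at line 1 remove [xlup,ixq] add [elmr,aphd,wyfla] -> 9 lines: lwcx doxug elmr aphd wyfla uur ymdx pouhi arm
Hunk 4: at line 1 remove [elmr] add [xsk] -> 9 lines: lwcx doxug xsk aphd wyfla uur ymdx pouhi arm
Hunk 5: at line 1 remove [doxug,xsk] add [kewoj,pplyu,rxo] -> 10 lines: lwcx kewoj pplyu rxo aphd wyfla uur ymdx pouhi arm
Hunk 6: at line 5 remove [uur] add [iffu] -> 10 lines: lwcx kewoj pplyu rxo aphd wyfla iffu ymdx pouhi arm
Final line 10: arm

Answer: arm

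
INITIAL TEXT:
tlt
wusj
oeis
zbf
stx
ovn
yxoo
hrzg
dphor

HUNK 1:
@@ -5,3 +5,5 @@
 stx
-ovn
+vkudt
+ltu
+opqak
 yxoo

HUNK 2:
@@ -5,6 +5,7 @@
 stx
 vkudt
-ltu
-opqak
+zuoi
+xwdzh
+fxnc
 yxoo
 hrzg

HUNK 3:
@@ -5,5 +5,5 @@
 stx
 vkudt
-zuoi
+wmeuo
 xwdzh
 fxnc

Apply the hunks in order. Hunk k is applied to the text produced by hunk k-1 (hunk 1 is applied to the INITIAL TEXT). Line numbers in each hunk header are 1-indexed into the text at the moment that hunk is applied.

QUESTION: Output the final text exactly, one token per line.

Answer: tlt
wusj
oeis
zbf
stx
vkudt
wmeuo
xwdzh
fxnc
yxoo
hrzg
dphor

Derivation:
Hunk 1: at line 5 remove [ovn] add [vkudt,ltu,opqak] -> 11 lines: tlt wusj oeis zbf stx vkudt ltu opqak yxoo hrzg dphor
Hunk 2: at line 5 remove [ltu,opqak] add [zuoi,xwdzh,fxnc] -> 12 lines: tlt wusj oeis zbf stx vkudt zuoi xwdzh fxnc yxoo hrzg dphor
Hunk 3: at line 5 remove [zuoi] add [wmeuo] -> 12 lines: tlt wusj oeis zbf stx vkudt wmeuo xwdzh fxnc yxoo hrzg dphor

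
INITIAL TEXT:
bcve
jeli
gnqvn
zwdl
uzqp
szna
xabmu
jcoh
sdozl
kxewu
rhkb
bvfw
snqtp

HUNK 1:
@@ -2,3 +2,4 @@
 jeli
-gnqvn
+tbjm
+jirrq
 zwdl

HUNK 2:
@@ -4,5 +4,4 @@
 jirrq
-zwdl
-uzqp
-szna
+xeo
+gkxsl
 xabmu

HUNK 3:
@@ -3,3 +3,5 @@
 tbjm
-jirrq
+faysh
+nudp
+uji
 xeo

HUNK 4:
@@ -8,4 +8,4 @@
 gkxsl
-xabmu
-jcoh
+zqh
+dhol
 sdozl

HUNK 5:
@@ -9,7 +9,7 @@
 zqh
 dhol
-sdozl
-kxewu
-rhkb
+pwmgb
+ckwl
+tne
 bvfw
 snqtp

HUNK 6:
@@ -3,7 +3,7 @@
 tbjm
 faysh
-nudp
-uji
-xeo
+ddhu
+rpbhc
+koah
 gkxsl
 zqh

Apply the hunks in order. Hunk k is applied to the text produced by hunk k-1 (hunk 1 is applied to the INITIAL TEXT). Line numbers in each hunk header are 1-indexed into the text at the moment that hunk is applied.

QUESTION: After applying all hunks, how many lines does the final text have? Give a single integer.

Hunk 1: at line 2 remove [gnqvn] add [tbjm,jirrq] -> 14 lines: bcve jeli tbjm jirrq zwdl uzqp szna xabmu jcoh sdozl kxewu rhkb bvfw snqtp
Hunk 2: at line 4 remove [zwdl,uzqp,szna] add [xeo,gkxsl] -> 13 lines: bcve jeli tbjm jirrq xeo gkxsl xabmu jcoh sdozl kxewu rhkb bvfw snqtp
Hunk 3: at line 3 remove [jirrq] add [faysh,nudp,uji] -> 15 lines: bcve jeli tbjm faysh nudp uji xeo gkxsl xabmu jcoh sdozl kxewu rhkb bvfw snqtp
Hunk 4: at line 8 remove [xabmu,jcoh] add [zqh,dhol] -> 15 lines: bcve jeli tbjm faysh nudp uji xeo gkxsl zqh dhol sdozl kxewu rhkb bvfw snqtp
Hunk 5: at line 9 remove [sdozl,kxewu,rhkb] add [pwmgb,ckwl,tne] -> 15 lines: bcve jeli tbjm faysh nudp uji xeo gkxsl zqh dhol pwmgb ckwl tne bvfw snqtp
Hunk 6: at line 3 remove [nudp,uji,xeo] add [ddhu,rpbhc,koah] -> 15 lines: bcve jeli tbjm faysh ddhu rpbhc koah gkxsl zqh dhol pwmgb ckwl tne bvfw snqtp
Final line count: 15

Answer: 15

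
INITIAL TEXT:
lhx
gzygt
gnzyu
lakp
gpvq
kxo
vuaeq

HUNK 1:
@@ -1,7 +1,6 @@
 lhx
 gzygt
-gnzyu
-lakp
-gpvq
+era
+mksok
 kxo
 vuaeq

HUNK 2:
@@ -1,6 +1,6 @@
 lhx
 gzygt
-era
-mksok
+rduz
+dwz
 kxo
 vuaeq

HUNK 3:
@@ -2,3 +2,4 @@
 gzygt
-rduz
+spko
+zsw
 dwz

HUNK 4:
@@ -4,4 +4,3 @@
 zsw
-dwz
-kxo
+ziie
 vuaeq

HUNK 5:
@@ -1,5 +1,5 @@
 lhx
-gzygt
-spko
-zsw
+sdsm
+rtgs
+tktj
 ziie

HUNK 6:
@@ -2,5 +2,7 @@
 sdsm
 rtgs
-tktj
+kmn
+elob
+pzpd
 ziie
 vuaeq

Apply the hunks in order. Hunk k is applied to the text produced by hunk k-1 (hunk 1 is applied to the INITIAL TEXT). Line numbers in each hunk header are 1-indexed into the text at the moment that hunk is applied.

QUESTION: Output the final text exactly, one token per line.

Hunk 1: at line 1 remove [gnzyu,lakp,gpvq] add [era,mksok] -> 6 lines: lhx gzygt era mksok kxo vuaeq
Hunk 2: at line 1 remove [era,mksok] add [rduz,dwz] -> 6 lines: lhx gzygt rduz dwz kxo vuaeq
Hunk 3: at line 2 remove [rduz] add [spko,zsw] -> 7 lines: lhx gzygt spko zsw dwz kxo vuaeq
Hunk 4: at line 4 remove [dwz,kxo] add [ziie] -> 6 lines: lhx gzygt spko zsw ziie vuaeq
Hunk 5: at line 1 remove [gzygt,spko,zsw] add [sdsm,rtgs,tktj] -> 6 lines: lhx sdsm rtgs tktj ziie vuaeq
Hunk 6: at line 2 remove [tktj] add [kmn,elob,pzpd] -> 8 lines: lhx sdsm rtgs kmn elob pzpd ziie vuaeq

Answer: lhx
sdsm
rtgs
kmn
elob
pzpd
ziie
vuaeq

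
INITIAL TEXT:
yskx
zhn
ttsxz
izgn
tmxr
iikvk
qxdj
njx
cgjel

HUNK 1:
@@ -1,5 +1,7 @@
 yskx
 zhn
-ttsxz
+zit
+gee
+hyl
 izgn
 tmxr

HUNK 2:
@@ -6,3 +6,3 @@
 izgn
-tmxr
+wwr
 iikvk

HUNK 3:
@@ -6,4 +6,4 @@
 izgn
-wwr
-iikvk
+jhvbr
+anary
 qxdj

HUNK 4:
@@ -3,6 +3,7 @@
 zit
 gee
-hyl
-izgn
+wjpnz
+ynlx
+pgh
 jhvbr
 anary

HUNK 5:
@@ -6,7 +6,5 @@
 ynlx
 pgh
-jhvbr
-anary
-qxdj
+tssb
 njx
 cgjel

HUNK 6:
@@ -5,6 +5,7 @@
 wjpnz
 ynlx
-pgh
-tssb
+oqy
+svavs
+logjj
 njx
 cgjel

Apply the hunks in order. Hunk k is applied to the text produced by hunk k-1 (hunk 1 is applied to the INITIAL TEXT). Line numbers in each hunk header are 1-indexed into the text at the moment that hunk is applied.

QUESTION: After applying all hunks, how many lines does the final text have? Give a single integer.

Hunk 1: at line 1 remove [ttsxz] add [zit,gee,hyl] -> 11 lines: yskx zhn zit gee hyl izgn tmxr iikvk qxdj njx cgjel
Hunk 2: at line 6 remove [tmxr] add [wwr] -> 11 lines: yskx zhn zit gee hyl izgn wwr iikvk qxdj njx cgjel
Hunk 3: at line 6 remove [wwr,iikvk] add [jhvbr,anary] -> 11 lines: yskx zhn zit gee hyl izgn jhvbr anary qxdj njx cgjel
Hunk 4: at line 3 remove [hyl,izgn] add [wjpnz,ynlx,pgh] -> 12 lines: yskx zhn zit gee wjpnz ynlx pgh jhvbr anary qxdj njx cgjel
Hunk 5: at line 6 remove [jhvbr,anary,qxdj] add [tssb] -> 10 lines: yskx zhn zit gee wjpnz ynlx pgh tssb njx cgjel
Hunk 6: at line 5 remove [pgh,tssb] add [oqy,svavs,logjj] -> 11 lines: yskx zhn zit gee wjpnz ynlx oqy svavs logjj njx cgjel
Final line count: 11

Answer: 11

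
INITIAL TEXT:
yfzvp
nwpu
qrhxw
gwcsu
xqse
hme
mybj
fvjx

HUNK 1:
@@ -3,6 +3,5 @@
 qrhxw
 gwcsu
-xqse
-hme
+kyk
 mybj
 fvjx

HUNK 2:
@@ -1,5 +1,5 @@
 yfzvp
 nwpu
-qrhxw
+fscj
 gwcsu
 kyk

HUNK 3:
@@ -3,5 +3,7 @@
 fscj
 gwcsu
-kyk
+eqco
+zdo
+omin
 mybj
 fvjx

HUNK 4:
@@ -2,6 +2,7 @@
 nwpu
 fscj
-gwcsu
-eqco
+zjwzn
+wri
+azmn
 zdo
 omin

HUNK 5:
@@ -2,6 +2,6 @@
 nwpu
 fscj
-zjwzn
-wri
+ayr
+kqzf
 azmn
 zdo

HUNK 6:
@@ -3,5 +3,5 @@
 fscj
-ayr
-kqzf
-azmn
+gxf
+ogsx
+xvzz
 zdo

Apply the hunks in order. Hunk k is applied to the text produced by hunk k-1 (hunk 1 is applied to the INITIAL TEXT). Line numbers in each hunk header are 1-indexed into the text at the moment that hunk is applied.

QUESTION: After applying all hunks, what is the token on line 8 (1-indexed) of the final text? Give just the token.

Answer: omin

Derivation:
Hunk 1: at line 3 remove [xqse,hme] add [kyk] -> 7 lines: yfzvp nwpu qrhxw gwcsu kyk mybj fvjx
Hunk 2: at line 1 remove [qrhxw] add [fscj] -> 7 lines: yfzvp nwpu fscj gwcsu kyk mybj fvjx
Hunk 3: at line 3 remove [kyk] add [eqco,zdo,omin] -> 9 lines: yfzvp nwpu fscj gwcsu eqco zdo omin mybj fvjx
Hunk 4: at line 2 remove [gwcsu,eqco] add [zjwzn,wri,azmn] -> 10 lines: yfzvp nwpu fscj zjwzn wri azmn zdo omin mybj fvjx
Hunk 5: at line 2 remove [zjwzn,wri] add [ayr,kqzf] -> 10 lines: yfzvp nwpu fscj ayr kqzf azmn zdo omin mybj fvjx
Hunk 6: at line 3 remove [ayr,kqzf,azmn] add [gxf,ogsx,xvzz] -> 10 lines: yfzvp nwpu fscj gxf ogsx xvzz zdo omin mybj fvjx
Final line 8: omin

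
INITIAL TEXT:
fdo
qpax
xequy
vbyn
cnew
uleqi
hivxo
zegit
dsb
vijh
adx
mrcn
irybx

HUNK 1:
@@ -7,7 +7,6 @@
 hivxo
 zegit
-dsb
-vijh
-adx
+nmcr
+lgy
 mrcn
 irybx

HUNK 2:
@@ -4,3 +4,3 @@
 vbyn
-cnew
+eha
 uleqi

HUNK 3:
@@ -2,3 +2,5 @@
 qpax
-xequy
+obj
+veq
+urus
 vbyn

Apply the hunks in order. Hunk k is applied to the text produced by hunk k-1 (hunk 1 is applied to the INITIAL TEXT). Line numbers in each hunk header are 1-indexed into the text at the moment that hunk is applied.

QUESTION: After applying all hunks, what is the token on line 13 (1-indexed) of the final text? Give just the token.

Answer: mrcn

Derivation:
Hunk 1: at line 7 remove [dsb,vijh,adx] add [nmcr,lgy] -> 12 lines: fdo qpax xequy vbyn cnew uleqi hivxo zegit nmcr lgy mrcn irybx
Hunk 2: at line 4 remove [cnew] add [eha] -> 12 lines: fdo qpax xequy vbyn eha uleqi hivxo zegit nmcr lgy mrcn irybx
Hunk 3: at line 2 remove [xequy] add [obj,veq,urus] -> 14 lines: fdo qpax obj veq urus vbyn eha uleqi hivxo zegit nmcr lgy mrcn irybx
Final line 13: mrcn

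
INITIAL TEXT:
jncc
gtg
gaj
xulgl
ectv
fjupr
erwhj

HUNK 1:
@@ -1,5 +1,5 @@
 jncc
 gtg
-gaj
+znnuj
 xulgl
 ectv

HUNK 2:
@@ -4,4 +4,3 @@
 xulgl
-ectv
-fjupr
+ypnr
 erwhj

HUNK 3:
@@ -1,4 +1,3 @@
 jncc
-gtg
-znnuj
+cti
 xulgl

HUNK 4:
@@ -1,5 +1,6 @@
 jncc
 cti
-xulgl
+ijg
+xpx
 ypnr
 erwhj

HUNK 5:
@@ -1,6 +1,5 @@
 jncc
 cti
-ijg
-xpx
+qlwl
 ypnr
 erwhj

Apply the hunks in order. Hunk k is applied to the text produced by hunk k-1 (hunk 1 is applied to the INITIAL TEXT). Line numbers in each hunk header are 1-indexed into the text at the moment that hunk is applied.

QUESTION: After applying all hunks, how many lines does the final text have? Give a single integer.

Answer: 5

Derivation:
Hunk 1: at line 1 remove [gaj] add [znnuj] -> 7 lines: jncc gtg znnuj xulgl ectv fjupr erwhj
Hunk 2: at line 4 remove [ectv,fjupr] add [ypnr] -> 6 lines: jncc gtg znnuj xulgl ypnr erwhj
Hunk 3: at line 1 remove [gtg,znnuj] add [cti] -> 5 lines: jncc cti xulgl ypnr erwhj
Hunk 4: at line 1 remove [xulgl] add [ijg,xpx] -> 6 lines: jncc cti ijg xpx ypnr erwhj
Hunk 5: at line 1 remove [ijg,xpx] add [qlwl] -> 5 lines: jncc cti qlwl ypnr erwhj
Final line count: 5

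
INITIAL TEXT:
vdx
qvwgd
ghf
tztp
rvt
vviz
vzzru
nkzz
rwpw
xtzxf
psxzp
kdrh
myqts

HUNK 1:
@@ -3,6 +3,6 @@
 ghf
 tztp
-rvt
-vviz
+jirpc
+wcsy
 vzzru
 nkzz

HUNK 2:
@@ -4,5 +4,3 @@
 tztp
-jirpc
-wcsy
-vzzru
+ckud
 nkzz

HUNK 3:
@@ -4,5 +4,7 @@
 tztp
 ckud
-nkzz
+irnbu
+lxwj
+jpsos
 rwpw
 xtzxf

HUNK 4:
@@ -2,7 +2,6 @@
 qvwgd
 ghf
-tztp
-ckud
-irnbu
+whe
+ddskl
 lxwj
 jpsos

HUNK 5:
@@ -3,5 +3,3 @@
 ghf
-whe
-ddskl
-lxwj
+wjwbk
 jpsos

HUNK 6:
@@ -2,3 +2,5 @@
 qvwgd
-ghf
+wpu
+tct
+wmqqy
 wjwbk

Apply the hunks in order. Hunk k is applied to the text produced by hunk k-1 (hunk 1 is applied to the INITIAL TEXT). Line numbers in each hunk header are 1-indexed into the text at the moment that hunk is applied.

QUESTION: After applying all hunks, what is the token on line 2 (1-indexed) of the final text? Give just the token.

Answer: qvwgd

Derivation:
Hunk 1: at line 3 remove [rvt,vviz] add [jirpc,wcsy] -> 13 lines: vdx qvwgd ghf tztp jirpc wcsy vzzru nkzz rwpw xtzxf psxzp kdrh myqts
Hunk 2: at line 4 remove [jirpc,wcsy,vzzru] add [ckud] -> 11 lines: vdx qvwgd ghf tztp ckud nkzz rwpw xtzxf psxzp kdrh myqts
Hunk 3: at line 4 remove [nkzz] add [irnbu,lxwj,jpsos] -> 13 lines: vdx qvwgd ghf tztp ckud irnbu lxwj jpsos rwpw xtzxf psxzp kdrh myqts
Hunk 4: at line 2 remove [tztp,ckud,irnbu] add [whe,ddskl] -> 12 lines: vdx qvwgd ghf whe ddskl lxwj jpsos rwpw xtzxf psxzp kdrh myqts
Hunk 5: at line 3 remove [whe,ddskl,lxwj] add [wjwbk] -> 10 lines: vdx qvwgd ghf wjwbk jpsos rwpw xtzxf psxzp kdrh myqts
Hunk 6: at line 2 remove [ghf] add [wpu,tct,wmqqy] -> 12 lines: vdx qvwgd wpu tct wmqqy wjwbk jpsos rwpw xtzxf psxzp kdrh myqts
Final line 2: qvwgd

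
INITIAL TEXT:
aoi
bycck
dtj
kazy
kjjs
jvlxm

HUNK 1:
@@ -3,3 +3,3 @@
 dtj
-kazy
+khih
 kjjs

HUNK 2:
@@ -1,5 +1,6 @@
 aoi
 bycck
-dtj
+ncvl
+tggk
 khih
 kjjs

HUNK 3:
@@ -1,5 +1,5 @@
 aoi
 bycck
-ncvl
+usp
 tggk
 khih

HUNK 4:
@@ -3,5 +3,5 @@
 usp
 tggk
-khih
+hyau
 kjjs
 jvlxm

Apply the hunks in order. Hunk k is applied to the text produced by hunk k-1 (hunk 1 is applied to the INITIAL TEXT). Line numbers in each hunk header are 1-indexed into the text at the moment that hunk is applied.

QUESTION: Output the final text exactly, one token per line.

Hunk 1: at line 3 remove [kazy] add [khih] -> 6 lines: aoi bycck dtj khih kjjs jvlxm
Hunk 2: at line 1 remove [dtj] add [ncvl,tggk] -> 7 lines: aoi bycck ncvl tggk khih kjjs jvlxm
Hunk 3: at line 1 remove [ncvl] add [usp] -> 7 lines: aoi bycck usp tggk khih kjjs jvlxm
Hunk 4: at line 3 remove [khih] add [hyau] -> 7 lines: aoi bycck usp tggk hyau kjjs jvlxm

Answer: aoi
bycck
usp
tggk
hyau
kjjs
jvlxm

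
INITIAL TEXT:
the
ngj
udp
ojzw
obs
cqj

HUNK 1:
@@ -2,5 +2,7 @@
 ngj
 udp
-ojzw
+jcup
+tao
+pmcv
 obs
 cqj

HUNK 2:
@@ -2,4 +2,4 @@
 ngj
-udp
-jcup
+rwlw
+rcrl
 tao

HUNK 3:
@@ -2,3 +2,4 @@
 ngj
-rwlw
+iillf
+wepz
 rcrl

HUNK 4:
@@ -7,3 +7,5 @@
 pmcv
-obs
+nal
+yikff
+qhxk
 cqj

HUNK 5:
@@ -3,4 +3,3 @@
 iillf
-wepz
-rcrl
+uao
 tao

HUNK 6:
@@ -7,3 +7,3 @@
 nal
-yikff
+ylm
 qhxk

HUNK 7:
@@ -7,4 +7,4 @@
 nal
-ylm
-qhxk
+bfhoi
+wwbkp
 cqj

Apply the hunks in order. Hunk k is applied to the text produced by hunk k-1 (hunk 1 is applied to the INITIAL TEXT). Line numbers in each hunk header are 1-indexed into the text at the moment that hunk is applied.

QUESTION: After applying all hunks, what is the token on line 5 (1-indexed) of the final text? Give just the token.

Answer: tao

Derivation:
Hunk 1: at line 2 remove [ojzw] add [jcup,tao,pmcv] -> 8 lines: the ngj udp jcup tao pmcv obs cqj
Hunk 2: at line 2 remove [udp,jcup] add [rwlw,rcrl] -> 8 lines: the ngj rwlw rcrl tao pmcv obs cqj
Hunk 3: at line 2 remove [rwlw] add [iillf,wepz] -> 9 lines: the ngj iillf wepz rcrl tao pmcv obs cqj
Hunk 4: at line 7 remove [obs] add [nal,yikff,qhxk] -> 11 lines: the ngj iillf wepz rcrl tao pmcv nal yikff qhxk cqj
Hunk 5: at line 3 remove [wepz,rcrl] add [uao] -> 10 lines: the ngj iillf uao tao pmcv nal yikff qhxk cqj
Hunk 6: at line 7 remove [yikff] add [ylm] -> 10 lines: the ngj iillf uao tao pmcv nal ylm qhxk cqj
Hunk 7: at line 7 remove [ylm,qhxk] add [bfhoi,wwbkp] -> 10 lines: the ngj iillf uao tao pmcv nal bfhoi wwbkp cqj
Final line 5: tao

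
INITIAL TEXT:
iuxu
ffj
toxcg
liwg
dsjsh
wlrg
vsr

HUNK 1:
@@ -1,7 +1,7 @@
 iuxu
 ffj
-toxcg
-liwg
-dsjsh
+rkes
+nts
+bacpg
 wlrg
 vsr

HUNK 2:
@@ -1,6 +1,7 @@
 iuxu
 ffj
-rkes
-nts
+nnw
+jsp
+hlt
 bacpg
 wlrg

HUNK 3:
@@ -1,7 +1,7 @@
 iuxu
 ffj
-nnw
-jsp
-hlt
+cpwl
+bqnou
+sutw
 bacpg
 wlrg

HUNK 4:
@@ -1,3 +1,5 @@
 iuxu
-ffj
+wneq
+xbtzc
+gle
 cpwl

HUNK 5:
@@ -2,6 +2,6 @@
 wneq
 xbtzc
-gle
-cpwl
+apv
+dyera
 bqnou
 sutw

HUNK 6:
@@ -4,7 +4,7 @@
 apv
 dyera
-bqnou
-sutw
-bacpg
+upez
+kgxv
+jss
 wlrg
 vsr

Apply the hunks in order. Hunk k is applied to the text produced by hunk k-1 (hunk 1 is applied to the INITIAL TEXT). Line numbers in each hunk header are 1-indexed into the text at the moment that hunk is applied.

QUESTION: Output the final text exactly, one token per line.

Answer: iuxu
wneq
xbtzc
apv
dyera
upez
kgxv
jss
wlrg
vsr

Derivation:
Hunk 1: at line 1 remove [toxcg,liwg,dsjsh] add [rkes,nts,bacpg] -> 7 lines: iuxu ffj rkes nts bacpg wlrg vsr
Hunk 2: at line 1 remove [rkes,nts] add [nnw,jsp,hlt] -> 8 lines: iuxu ffj nnw jsp hlt bacpg wlrg vsr
Hunk 3: at line 1 remove [nnw,jsp,hlt] add [cpwl,bqnou,sutw] -> 8 lines: iuxu ffj cpwl bqnou sutw bacpg wlrg vsr
Hunk 4: at line 1 remove [ffj] add [wneq,xbtzc,gle] -> 10 lines: iuxu wneq xbtzc gle cpwl bqnou sutw bacpg wlrg vsr
Hunk 5: at line 2 remove [gle,cpwl] add [apv,dyera] -> 10 lines: iuxu wneq xbtzc apv dyera bqnou sutw bacpg wlrg vsr
Hunk 6: at line 4 remove [bqnou,sutw,bacpg] add [upez,kgxv,jss] -> 10 lines: iuxu wneq xbtzc apv dyera upez kgxv jss wlrg vsr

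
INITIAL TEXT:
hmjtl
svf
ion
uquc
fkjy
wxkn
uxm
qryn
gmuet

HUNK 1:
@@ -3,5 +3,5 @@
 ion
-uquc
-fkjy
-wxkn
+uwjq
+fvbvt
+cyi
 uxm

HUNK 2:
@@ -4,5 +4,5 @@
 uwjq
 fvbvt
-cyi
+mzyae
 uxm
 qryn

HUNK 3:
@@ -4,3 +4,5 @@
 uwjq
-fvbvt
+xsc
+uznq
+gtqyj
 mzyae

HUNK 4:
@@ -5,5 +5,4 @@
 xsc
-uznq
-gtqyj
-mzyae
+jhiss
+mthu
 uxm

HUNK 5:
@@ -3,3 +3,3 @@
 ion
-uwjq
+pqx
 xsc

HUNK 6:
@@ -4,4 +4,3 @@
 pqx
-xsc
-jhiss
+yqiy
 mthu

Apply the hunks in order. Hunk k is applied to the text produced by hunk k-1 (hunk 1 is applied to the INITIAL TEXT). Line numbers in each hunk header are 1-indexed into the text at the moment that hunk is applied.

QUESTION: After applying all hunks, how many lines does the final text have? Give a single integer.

Answer: 9

Derivation:
Hunk 1: at line 3 remove [uquc,fkjy,wxkn] add [uwjq,fvbvt,cyi] -> 9 lines: hmjtl svf ion uwjq fvbvt cyi uxm qryn gmuet
Hunk 2: at line 4 remove [cyi] add [mzyae] -> 9 lines: hmjtl svf ion uwjq fvbvt mzyae uxm qryn gmuet
Hunk 3: at line 4 remove [fvbvt] add [xsc,uznq,gtqyj] -> 11 lines: hmjtl svf ion uwjq xsc uznq gtqyj mzyae uxm qryn gmuet
Hunk 4: at line 5 remove [uznq,gtqyj,mzyae] add [jhiss,mthu] -> 10 lines: hmjtl svf ion uwjq xsc jhiss mthu uxm qryn gmuet
Hunk 5: at line 3 remove [uwjq] add [pqx] -> 10 lines: hmjtl svf ion pqx xsc jhiss mthu uxm qryn gmuet
Hunk 6: at line 4 remove [xsc,jhiss] add [yqiy] -> 9 lines: hmjtl svf ion pqx yqiy mthu uxm qryn gmuet
Final line count: 9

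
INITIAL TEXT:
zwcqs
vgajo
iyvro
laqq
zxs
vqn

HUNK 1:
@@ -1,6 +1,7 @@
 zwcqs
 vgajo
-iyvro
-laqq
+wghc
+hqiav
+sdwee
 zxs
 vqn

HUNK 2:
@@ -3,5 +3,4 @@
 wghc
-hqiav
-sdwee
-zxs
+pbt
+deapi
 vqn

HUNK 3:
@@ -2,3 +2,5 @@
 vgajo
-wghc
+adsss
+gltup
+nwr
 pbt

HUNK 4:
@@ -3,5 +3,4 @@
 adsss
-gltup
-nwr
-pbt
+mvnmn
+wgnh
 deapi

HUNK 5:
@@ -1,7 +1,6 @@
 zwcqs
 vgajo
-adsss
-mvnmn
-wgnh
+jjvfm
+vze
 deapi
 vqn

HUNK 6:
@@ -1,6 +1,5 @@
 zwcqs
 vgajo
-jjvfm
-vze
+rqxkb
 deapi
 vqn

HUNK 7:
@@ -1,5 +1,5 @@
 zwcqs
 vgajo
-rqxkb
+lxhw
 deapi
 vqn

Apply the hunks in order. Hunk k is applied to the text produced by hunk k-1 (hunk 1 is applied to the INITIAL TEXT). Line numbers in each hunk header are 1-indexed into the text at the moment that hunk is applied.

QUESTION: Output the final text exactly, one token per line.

Answer: zwcqs
vgajo
lxhw
deapi
vqn

Derivation:
Hunk 1: at line 1 remove [iyvro,laqq] add [wghc,hqiav,sdwee] -> 7 lines: zwcqs vgajo wghc hqiav sdwee zxs vqn
Hunk 2: at line 3 remove [hqiav,sdwee,zxs] add [pbt,deapi] -> 6 lines: zwcqs vgajo wghc pbt deapi vqn
Hunk 3: at line 2 remove [wghc] add [adsss,gltup,nwr] -> 8 lines: zwcqs vgajo adsss gltup nwr pbt deapi vqn
Hunk 4: at line 3 remove [gltup,nwr,pbt] add [mvnmn,wgnh] -> 7 lines: zwcqs vgajo adsss mvnmn wgnh deapi vqn
Hunk 5: at line 1 remove [adsss,mvnmn,wgnh] add [jjvfm,vze] -> 6 lines: zwcqs vgajo jjvfm vze deapi vqn
Hunk 6: at line 1 remove [jjvfm,vze] add [rqxkb] -> 5 lines: zwcqs vgajo rqxkb deapi vqn
Hunk 7: at line 1 remove [rqxkb] add [lxhw] -> 5 lines: zwcqs vgajo lxhw deapi vqn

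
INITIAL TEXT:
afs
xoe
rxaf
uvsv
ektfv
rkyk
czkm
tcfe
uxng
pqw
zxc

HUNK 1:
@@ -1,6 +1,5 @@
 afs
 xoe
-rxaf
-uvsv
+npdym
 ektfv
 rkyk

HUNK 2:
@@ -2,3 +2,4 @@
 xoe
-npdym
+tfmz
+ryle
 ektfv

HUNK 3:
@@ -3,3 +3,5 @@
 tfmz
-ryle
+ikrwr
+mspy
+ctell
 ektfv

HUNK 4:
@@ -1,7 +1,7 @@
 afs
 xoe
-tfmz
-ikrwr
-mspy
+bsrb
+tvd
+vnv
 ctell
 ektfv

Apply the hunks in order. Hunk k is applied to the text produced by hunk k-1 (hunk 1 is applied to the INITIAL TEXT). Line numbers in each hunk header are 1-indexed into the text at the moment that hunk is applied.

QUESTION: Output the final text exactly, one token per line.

Answer: afs
xoe
bsrb
tvd
vnv
ctell
ektfv
rkyk
czkm
tcfe
uxng
pqw
zxc

Derivation:
Hunk 1: at line 1 remove [rxaf,uvsv] add [npdym] -> 10 lines: afs xoe npdym ektfv rkyk czkm tcfe uxng pqw zxc
Hunk 2: at line 2 remove [npdym] add [tfmz,ryle] -> 11 lines: afs xoe tfmz ryle ektfv rkyk czkm tcfe uxng pqw zxc
Hunk 3: at line 3 remove [ryle] add [ikrwr,mspy,ctell] -> 13 lines: afs xoe tfmz ikrwr mspy ctell ektfv rkyk czkm tcfe uxng pqw zxc
Hunk 4: at line 1 remove [tfmz,ikrwr,mspy] add [bsrb,tvd,vnv] -> 13 lines: afs xoe bsrb tvd vnv ctell ektfv rkyk czkm tcfe uxng pqw zxc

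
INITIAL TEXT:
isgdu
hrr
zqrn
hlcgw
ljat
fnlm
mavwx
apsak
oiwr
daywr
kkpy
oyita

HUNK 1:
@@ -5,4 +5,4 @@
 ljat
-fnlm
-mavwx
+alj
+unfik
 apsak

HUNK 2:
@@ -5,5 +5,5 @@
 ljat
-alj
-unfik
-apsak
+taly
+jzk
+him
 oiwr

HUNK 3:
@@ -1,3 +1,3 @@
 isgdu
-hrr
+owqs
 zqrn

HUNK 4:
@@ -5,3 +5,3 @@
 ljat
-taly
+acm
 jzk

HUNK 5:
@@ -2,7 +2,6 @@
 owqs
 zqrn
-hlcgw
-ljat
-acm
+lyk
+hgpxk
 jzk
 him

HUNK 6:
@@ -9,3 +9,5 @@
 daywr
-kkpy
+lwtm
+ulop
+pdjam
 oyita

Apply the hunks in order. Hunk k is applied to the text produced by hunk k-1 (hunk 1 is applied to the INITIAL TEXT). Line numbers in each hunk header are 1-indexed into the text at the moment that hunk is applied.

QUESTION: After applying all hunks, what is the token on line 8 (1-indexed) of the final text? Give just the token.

Answer: oiwr

Derivation:
Hunk 1: at line 5 remove [fnlm,mavwx] add [alj,unfik] -> 12 lines: isgdu hrr zqrn hlcgw ljat alj unfik apsak oiwr daywr kkpy oyita
Hunk 2: at line 5 remove [alj,unfik,apsak] add [taly,jzk,him] -> 12 lines: isgdu hrr zqrn hlcgw ljat taly jzk him oiwr daywr kkpy oyita
Hunk 3: at line 1 remove [hrr] add [owqs] -> 12 lines: isgdu owqs zqrn hlcgw ljat taly jzk him oiwr daywr kkpy oyita
Hunk 4: at line 5 remove [taly] add [acm] -> 12 lines: isgdu owqs zqrn hlcgw ljat acm jzk him oiwr daywr kkpy oyita
Hunk 5: at line 2 remove [hlcgw,ljat,acm] add [lyk,hgpxk] -> 11 lines: isgdu owqs zqrn lyk hgpxk jzk him oiwr daywr kkpy oyita
Hunk 6: at line 9 remove [kkpy] add [lwtm,ulop,pdjam] -> 13 lines: isgdu owqs zqrn lyk hgpxk jzk him oiwr daywr lwtm ulop pdjam oyita
Final line 8: oiwr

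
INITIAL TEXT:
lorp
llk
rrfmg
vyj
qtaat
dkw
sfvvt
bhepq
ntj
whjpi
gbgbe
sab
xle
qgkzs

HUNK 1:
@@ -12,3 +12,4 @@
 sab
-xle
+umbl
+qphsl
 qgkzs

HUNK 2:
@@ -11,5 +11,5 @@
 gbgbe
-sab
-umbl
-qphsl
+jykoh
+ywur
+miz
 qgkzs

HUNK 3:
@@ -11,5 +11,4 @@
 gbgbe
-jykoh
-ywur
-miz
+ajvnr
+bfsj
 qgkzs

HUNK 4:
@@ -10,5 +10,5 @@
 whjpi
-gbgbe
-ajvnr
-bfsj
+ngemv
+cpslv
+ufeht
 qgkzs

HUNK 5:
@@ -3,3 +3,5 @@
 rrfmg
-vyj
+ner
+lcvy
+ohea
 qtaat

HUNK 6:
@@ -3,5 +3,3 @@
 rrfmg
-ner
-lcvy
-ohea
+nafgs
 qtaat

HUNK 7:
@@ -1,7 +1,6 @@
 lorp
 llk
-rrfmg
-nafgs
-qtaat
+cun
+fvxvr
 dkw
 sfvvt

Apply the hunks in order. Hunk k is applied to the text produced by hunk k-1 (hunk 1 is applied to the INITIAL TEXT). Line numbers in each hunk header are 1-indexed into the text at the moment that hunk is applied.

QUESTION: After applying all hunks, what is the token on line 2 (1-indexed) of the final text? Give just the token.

Hunk 1: at line 12 remove [xle] add [umbl,qphsl] -> 15 lines: lorp llk rrfmg vyj qtaat dkw sfvvt bhepq ntj whjpi gbgbe sab umbl qphsl qgkzs
Hunk 2: at line 11 remove [sab,umbl,qphsl] add [jykoh,ywur,miz] -> 15 lines: lorp llk rrfmg vyj qtaat dkw sfvvt bhepq ntj whjpi gbgbe jykoh ywur miz qgkzs
Hunk 3: at line 11 remove [jykoh,ywur,miz] add [ajvnr,bfsj] -> 14 lines: lorp llk rrfmg vyj qtaat dkw sfvvt bhepq ntj whjpi gbgbe ajvnr bfsj qgkzs
Hunk 4: at line 10 remove [gbgbe,ajvnr,bfsj] add [ngemv,cpslv,ufeht] -> 14 lines: lorp llk rrfmg vyj qtaat dkw sfvvt bhepq ntj whjpi ngemv cpslv ufeht qgkzs
Hunk 5: at line 3 remove [vyj] add [ner,lcvy,ohea] -> 16 lines: lorp llk rrfmg ner lcvy ohea qtaat dkw sfvvt bhepq ntj whjpi ngemv cpslv ufeht qgkzs
Hunk 6: at line 3 remove [ner,lcvy,ohea] add [nafgs] -> 14 lines: lorp llk rrfmg nafgs qtaat dkw sfvvt bhepq ntj whjpi ngemv cpslv ufeht qgkzs
Hunk 7: at line 1 remove [rrfmg,nafgs,qtaat] add [cun,fvxvr] -> 13 lines: lorp llk cun fvxvr dkw sfvvt bhepq ntj whjpi ngemv cpslv ufeht qgkzs
Final line 2: llk

Answer: llk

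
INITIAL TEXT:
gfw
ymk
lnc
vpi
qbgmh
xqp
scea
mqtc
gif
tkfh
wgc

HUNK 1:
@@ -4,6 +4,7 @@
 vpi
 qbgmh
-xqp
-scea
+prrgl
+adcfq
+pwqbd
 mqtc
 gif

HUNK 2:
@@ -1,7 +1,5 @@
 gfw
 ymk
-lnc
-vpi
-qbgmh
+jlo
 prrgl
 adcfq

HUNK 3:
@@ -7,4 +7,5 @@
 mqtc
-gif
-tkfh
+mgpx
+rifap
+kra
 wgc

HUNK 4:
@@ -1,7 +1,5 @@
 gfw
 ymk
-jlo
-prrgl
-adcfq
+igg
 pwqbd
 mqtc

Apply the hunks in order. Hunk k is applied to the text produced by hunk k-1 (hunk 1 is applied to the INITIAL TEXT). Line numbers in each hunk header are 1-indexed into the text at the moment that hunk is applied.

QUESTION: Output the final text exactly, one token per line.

Hunk 1: at line 4 remove [xqp,scea] add [prrgl,adcfq,pwqbd] -> 12 lines: gfw ymk lnc vpi qbgmh prrgl adcfq pwqbd mqtc gif tkfh wgc
Hunk 2: at line 1 remove [lnc,vpi,qbgmh] add [jlo] -> 10 lines: gfw ymk jlo prrgl adcfq pwqbd mqtc gif tkfh wgc
Hunk 3: at line 7 remove [gif,tkfh] add [mgpx,rifap,kra] -> 11 lines: gfw ymk jlo prrgl adcfq pwqbd mqtc mgpx rifap kra wgc
Hunk 4: at line 1 remove [jlo,prrgl,adcfq] add [igg] -> 9 lines: gfw ymk igg pwqbd mqtc mgpx rifap kra wgc

Answer: gfw
ymk
igg
pwqbd
mqtc
mgpx
rifap
kra
wgc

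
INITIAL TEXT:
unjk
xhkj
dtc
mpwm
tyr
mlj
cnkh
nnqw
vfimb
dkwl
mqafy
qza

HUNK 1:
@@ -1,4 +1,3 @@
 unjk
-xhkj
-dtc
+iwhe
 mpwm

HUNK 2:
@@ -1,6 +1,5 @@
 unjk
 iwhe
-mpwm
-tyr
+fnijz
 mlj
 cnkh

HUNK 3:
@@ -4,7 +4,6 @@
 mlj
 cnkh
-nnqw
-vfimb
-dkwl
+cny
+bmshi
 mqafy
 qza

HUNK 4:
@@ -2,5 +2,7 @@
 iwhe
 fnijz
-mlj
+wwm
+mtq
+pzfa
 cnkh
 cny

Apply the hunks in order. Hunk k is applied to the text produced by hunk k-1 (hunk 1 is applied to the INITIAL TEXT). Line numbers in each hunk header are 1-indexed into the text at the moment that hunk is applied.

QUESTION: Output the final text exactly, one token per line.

Answer: unjk
iwhe
fnijz
wwm
mtq
pzfa
cnkh
cny
bmshi
mqafy
qza

Derivation:
Hunk 1: at line 1 remove [xhkj,dtc] add [iwhe] -> 11 lines: unjk iwhe mpwm tyr mlj cnkh nnqw vfimb dkwl mqafy qza
Hunk 2: at line 1 remove [mpwm,tyr] add [fnijz] -> 10 lines: unjk iwhe fnijz mlj cnkh nnqw vfimb dkwl mqafy qza
Hunk 3: at line 4 remove [nnqw,vfimb,dkwl] add [cny,bmshi] -> 9 lines: unjk iwhe fnijz mlj cnkh cny bmshi mqafy qza
Hunk 4: at line 2 remove [mlj] add [wwm,mtq,pzfa] -> 11 lines: unjk iwhe fnijz wwm mtq pzfa cnkh cny bmshi mqafy qza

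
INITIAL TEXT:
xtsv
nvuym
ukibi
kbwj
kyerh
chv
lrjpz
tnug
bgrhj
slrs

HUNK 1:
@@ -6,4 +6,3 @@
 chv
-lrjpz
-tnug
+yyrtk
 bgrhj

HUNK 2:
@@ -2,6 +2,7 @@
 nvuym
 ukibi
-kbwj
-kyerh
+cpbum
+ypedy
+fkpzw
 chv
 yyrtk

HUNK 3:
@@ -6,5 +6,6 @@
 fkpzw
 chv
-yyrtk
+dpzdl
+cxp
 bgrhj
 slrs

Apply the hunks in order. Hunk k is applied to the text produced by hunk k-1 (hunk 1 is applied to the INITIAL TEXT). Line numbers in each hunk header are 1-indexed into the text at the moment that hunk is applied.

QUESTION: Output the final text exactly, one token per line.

Answer: xtsv
nvuym
ukibi
cpbum
ypedy
fkpzw
chv
dpzdl
cxp
bgrhj
slrs

Derivation:
Hunk 1: at line 6 remove [lrjpz,tnug] add [yyrtk] -> 9 lines: xtsv nvuym ukibi kbwj kyerh chv yyrtk bgrhj slrs
Hunk 2: at line 2 remove [kbwj,kyerh] add [cpbum,ypedy,fkpzw] -> 10 lines: xtsv nvuym ukibi cpbum ypedy fkpzw chv yyrtk bgrhj slrs
Hunk 3: at line 6 remove [yyrtk] add [dpzdl,cxp] -> 11 lines: xtsv nvuym ukibi cpbum ypedy fkpzw chv dpzdl cxp bgrhj slrs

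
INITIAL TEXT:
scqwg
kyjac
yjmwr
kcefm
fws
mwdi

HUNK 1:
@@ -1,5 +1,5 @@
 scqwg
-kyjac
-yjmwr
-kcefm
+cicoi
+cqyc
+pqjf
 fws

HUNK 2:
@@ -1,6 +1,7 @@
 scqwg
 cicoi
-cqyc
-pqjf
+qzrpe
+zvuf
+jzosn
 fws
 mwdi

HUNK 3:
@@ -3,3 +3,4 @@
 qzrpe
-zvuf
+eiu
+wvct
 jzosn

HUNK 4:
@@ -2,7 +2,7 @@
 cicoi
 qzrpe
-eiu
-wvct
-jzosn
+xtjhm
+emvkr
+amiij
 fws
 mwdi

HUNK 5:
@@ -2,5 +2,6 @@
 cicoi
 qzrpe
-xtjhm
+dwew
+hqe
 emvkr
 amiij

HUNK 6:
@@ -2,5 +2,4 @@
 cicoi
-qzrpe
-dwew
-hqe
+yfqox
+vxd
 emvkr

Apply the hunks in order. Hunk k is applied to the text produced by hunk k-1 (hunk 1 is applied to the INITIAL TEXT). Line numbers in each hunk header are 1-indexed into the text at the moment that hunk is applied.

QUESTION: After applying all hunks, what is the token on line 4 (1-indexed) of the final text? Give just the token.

Hunk 1: at line 1 remove [kyjac,yjmwr,kcefm] add [cicoi,cqyc,pqjf] -> 6 lines: scqwg cicoi cqyc pqjf fws mwdi
Hunk 2: at line 1 remove [cqyc,pqjf] add [qzrpe,zvuf,jzosn] -> 7 lines: scqwg cicoi qzrpe zvuf jzosn fws mwdi
Hunk 3: at line 3 remove [zvuf] add [eiu,wvct] -> 8 lines: scqwg cicoi qzrpe eiu wvct jzosn fws mwdi
Hunk 4: at line 2 remove [eiu,wvct,jzosn] add [xtjhm,emvkr,amiij] -> 8 lines: scqwg cicoi qzrpe xtjhm emvkr amiij fws mwdi
Hunk 5: at line 2 remove [xtjhm] add [dwew,hqe] -> 9 lines: scqwg cicoi qzrpe dwew hqe emvkr amiij fws mwdi
Hunk 6: at line 2 remove [qzrpe,dwew,hqe] add [yfqox,vxd] -> 8 lines: scqwg cicoi yfqox vxd emvkr amiij fws mwdi
Final line 4: vxd

Answer: vxd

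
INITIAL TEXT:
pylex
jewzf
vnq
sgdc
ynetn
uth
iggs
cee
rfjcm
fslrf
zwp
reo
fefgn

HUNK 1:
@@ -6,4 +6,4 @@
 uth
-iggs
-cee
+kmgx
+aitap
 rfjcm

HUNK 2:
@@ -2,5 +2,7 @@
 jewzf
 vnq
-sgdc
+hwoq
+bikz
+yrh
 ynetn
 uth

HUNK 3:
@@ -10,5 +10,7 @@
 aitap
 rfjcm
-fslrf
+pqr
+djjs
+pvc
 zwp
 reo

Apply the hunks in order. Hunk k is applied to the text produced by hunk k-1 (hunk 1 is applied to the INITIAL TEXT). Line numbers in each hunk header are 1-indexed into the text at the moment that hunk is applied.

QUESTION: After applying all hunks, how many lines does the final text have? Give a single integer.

Answer: 17

Derivation:
Hunk 1: at line 6 remove [iggs,cee] add [kmgx,aitap] -> 13 lines: pylex jewzf vnq sgdc ynetn uth kmgx aitap rfjcm fslrf zwp reo fefgn
Hunk 2: at line 2 remove [sgdc] add [hwoq,bikz,yrh] -> 15 lines: pylex jewzf vnq hwoq bikz yrh ynetn uth kmgx aitap rfjcm fslrf zwp reo fefgn
Hunk 3: at line 10 remove [fslrf] add [pqr,djjs,pvc] -> 17 lines: pylex jewzf vnq hwoq bikz yrh ynetn uth kmgx aitap rfjcm pqr djjs pvc zwp reo fefgn
Final line count: 17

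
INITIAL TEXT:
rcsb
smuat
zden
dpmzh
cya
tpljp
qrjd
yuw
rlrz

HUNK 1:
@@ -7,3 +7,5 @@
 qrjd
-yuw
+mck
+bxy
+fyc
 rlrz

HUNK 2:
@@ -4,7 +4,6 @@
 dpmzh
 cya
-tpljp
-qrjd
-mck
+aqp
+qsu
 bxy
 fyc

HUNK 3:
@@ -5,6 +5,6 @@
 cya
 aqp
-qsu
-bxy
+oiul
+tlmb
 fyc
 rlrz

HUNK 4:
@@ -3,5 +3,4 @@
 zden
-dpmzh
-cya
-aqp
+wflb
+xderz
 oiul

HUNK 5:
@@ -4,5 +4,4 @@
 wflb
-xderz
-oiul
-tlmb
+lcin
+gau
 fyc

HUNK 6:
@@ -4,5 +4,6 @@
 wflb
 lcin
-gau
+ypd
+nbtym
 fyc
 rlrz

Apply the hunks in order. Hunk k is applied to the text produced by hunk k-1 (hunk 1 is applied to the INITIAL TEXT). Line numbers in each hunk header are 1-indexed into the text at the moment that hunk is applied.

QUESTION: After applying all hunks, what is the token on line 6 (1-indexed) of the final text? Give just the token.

Hunk 1: at line 7 remove [yuw] add [mck,bxy,fyc] -> 11 lines: rcsb smuat zden dpmzh cya tpljp qrjd mck bxy fyc rlrz
Hunk 2: at line 4 remove [tpljp,qrjd,mck] add [aqp,qsu] -> 10 lines: rcsb smuat zden dpmzh cya aqp qsu bxy fyc rlrz
Hunk 3: at line 5 remove [qsu,bxy] add [oiul,tlmb] -> 10 lines: rcsb smuat zden dpmzh cya aqp oiul tlmb fyc rlrz
Hunk 4: at line 3 remove [dpmzh,cya,aqp] add [wflb,xderz] -> 9 lines: rcsb smuat zden wflb xderz oiul tlmb fyc rlrz
Hunk 5: at line 4 remove [xderz,oiul,tlmb] add [lcin,gau] -> 8 lines: rcsb smuat zden wflb lcin gau fyc rlrz
Hunk 6: at line 4 remove [gau] add [ypd,nbtym] -> 9 lines: rcsb smuat zden wflb lcin ypd nbtym fyc rlrz
Final line 6: ypd

Answer: ypd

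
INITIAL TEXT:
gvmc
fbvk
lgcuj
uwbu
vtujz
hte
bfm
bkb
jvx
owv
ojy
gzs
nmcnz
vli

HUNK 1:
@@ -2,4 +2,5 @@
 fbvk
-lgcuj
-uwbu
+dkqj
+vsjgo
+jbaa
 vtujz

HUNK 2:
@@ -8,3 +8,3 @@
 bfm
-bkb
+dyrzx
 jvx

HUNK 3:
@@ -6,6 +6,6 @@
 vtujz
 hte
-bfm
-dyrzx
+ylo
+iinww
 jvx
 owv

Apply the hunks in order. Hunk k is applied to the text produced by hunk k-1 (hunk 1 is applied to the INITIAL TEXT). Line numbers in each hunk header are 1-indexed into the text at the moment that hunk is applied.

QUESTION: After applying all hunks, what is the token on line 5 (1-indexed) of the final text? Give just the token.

Answer: jbaa

Derivation:
Hunk 1: at line 2 remove [lgcuj,uwbu] add [dkqj,vsjgo,jbaa] -> 15 lines: gvmc fbvk dkqj vsjgo jbaa vtujz hte bfm bkb jvx owv ojy gzs nmcnz vli
Hunk 2: at line 8 remove [bkb] add [dyrzx] -> 15 lines: gvmc fbvk dkqj vsjgo jbaa vtujz hte bfm dyrzx jvx owv ojy gzs nmcnz vli
Hunk 3: at line 6 remove [bfm,dyrzx] add [ylo,iinww] -> 15 lines: gvmc fbvk dkqj vsjgo jbaa vtujz hte ylo iinww jvx owv ojy gzs nmcnz vli
Final line 5: jbaa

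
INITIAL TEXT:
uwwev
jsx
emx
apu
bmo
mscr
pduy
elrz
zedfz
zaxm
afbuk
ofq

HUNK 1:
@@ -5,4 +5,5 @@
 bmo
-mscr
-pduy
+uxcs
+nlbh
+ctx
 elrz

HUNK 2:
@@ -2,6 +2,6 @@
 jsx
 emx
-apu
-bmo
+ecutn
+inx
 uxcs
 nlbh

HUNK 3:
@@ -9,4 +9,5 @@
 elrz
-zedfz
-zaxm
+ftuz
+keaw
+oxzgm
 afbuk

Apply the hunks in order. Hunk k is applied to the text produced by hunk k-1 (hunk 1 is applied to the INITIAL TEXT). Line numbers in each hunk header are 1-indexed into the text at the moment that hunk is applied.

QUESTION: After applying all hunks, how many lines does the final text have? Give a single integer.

Answer: 14

Derivation:
Hunk 1: at line 5 remove [mscr,pduy] add [uxcs,nlbh,ctx] -> 13 lines: uwwev jsx emx apu bmo uxcs nlbh ctx elrz zedfz zaxm afbuk ofq
Hunk 2: at line 2 remove [apu,bmo] add [ecutn,inx] -> 13 lines: uwwev jsx emx ecutn inx uxcs nlbh ctx elrz zedfz zaxm afbuk ofq
Hunk 3: at line 9 remove [zedfz,zaxm] add [ftuz,keaw,oxzgm] -> 14 lines: uwwev jsx emx ecutn inx uxcs nlbh ctx elrz ftuz keaw oxzgm afbuk ofq
Final line count: 14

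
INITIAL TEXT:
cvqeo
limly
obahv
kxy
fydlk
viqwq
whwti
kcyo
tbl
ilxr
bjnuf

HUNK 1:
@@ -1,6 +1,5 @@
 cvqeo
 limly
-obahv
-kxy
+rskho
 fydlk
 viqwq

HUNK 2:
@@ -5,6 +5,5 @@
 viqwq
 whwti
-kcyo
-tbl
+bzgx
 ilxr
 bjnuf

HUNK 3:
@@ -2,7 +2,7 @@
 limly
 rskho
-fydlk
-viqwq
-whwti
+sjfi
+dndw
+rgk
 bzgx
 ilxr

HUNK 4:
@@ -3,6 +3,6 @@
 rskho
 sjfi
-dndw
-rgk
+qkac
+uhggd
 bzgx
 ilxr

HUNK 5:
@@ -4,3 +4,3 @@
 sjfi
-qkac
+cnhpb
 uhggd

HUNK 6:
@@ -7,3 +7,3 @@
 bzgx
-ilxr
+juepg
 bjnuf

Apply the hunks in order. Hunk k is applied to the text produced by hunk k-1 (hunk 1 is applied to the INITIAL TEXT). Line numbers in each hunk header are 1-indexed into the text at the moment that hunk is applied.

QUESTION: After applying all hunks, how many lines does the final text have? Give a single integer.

Hunk 1: at line 1 remove [obahv,kxy] add [rskho] -> 10 lines: cvqeo limly rskho fydlk viqwq whwti kcyo tbl ilxr bjnuf
Hunk 2: at line 5 remove [kcyo,tbl] add [bzgx] -> 9 lines: cvqeo limly rskho fydlk viqwq whwti bzgx ilxr bjnuf
Hunk 3: at line 2 remove [fydlk,viqwq,whwti] add [sjfi,dndw,rgk] -> 9 lines: cvqeo limly rskho sjfi dndw rgk bzgx ilxr bjnuf
Hunk 4: at line 3 remove [dndw,rgk] add [qkac,uhggd] -> 9 lines: cvqeo limly rskho sjfi qkac uhggd bzgx ilxr bjnuf
Hunk 5: at line 4 remove [qkac] add [cnhpb] -> 9 lines: cvqeo limly rskho sjfi cnhpb uhggd bzgx ilxr bjnuf
Hunk 6: at line 7 remove [ilxr] add [juepg] -> 9 lines: cvqeo limly rskho sjfi cnhpb uhggd bzgx juepg bjnuf
Final line count: 9

Answer: 9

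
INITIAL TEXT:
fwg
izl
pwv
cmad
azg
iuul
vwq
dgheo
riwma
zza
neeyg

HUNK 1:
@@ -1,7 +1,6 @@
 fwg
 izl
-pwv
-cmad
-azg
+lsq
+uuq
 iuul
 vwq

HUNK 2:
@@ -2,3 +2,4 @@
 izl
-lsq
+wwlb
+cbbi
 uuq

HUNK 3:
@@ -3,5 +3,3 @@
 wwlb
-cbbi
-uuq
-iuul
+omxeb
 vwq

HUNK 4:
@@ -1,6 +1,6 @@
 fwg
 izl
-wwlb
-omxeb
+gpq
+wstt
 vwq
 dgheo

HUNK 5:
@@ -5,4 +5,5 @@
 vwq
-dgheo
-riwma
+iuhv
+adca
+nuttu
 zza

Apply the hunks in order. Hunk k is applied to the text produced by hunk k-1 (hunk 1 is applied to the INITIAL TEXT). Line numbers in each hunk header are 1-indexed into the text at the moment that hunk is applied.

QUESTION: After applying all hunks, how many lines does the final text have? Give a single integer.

Answer: 10

Derivation:
Hunk 1: at line 1 remove [pwv,cmad,azg] add [lsq,uuq] -> 10 lines: fwg izl lsq uuq iuul vwq dgheo riwma zza neeyg
Hunk 2: at line 2 remove [lsq] add [wwlb,cbbi] -> 11 lines: fwg izl wwlb cbbi uuq iuul vwq dgheo riwma zza neeyg
Hunk 3: at line 3 remove [cbbi,uuq,iuul] add [omxeb] -> 9 lines: fwg izl wwlb omxeb vwq dgheo riwma zza neeyg
Hunk 4: at line 1 remove [wwlb,omxeb] add [gpq,wstt] -> 9 lines: fwg izl gpq wstt vwq dgheo riwma zza neeyg
Hunk 5: at line 5 remove [dgheo,riwma] add [iuhv,adca,nuttu] -> 10 lines: fwg izl gpq wstt vwq iuhv adca nuttu zza neeyg
Final line count: 10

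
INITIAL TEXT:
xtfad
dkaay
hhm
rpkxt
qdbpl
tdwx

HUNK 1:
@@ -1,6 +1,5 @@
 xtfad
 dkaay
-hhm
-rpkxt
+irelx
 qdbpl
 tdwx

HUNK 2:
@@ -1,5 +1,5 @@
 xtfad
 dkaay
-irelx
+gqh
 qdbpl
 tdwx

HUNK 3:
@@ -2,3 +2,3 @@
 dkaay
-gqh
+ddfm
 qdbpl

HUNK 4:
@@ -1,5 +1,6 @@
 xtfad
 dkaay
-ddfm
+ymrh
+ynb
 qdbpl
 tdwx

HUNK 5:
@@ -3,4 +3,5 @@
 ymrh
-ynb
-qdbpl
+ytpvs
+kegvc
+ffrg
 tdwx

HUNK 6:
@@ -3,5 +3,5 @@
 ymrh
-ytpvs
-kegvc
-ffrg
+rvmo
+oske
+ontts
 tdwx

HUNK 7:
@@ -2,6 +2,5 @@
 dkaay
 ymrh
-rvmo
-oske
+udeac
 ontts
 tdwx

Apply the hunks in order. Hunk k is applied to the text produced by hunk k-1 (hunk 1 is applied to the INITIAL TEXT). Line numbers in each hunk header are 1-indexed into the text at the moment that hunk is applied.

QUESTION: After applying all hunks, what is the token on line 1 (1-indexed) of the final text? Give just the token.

Hunk 1: at line 1 remove [hhm,rpkxt] add [irelx] -> 5 lines: xtfad dkaay irelx qdbpl tdwx
Hunk 2: at line 1 remove [irelx] add [gqh] -> 5 lines: xtfad dkaay gqh qdbpl tdwx
Hunk 3: at line 2 remove [gqh] add [ddfm] -> 5 lines: xtfad dkaay ddfm qdbpl tdwx
Hunk 4: at line 1 remove [ddfm] add [ymrh,ynb] -> 6 lines: xtfad dkaay ymrh ynb qdbpl tdwx
Hunk 5: at line 3 remove [ynb,qdbpl] add [ytpvs,kegvc,ffrg] -> 7 lines: xtfad dkaay ymrh ytpvs kegvc ffrg tdwx
Hunk 6: at line 3 remove [ytpvs,kegvc,ffrg] add [rvmo,oske,ontts] -> 7 lines: xtfad dkaay ymrh rvmo oske ontts tdwx
Hunk 7: at line 2 remove [rvmo,oske] add [udeac] -> 6 lines: xtfad dkaay ymrh udeac ontts tdwx
Final line 1: xtfad

Answer: xtfad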